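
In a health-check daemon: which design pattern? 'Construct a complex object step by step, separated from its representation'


This matches the Builder pattern

Builder


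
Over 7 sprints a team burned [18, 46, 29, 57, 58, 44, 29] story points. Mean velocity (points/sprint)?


Formula: Avg velocity = Total points / Number of sprints
Points: [18, 46, 29, 57, 58, 44, 29]
Sum = 18 + 46 + 29 + 57 + 58 + 44 + 29 = 281
Avg velocity = 281 / 7 = 40.14 points/sprint

40.14 points/sprint


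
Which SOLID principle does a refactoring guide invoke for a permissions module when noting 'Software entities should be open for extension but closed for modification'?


This describes the Open/Closed Principle (OCP)

Open/Closed Principle (OCP)


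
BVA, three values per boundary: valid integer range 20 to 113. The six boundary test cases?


Range: [20, 113]
Boundaries: just below min, min, min+1, max-1, max, just above max
Values: [19, 20, 21, 112, 113, 114]

[19, 20, 21, 112, 113, 114]


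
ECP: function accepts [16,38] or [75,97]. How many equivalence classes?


Valid ranges: [16,38] and [75,97]
Class 1: x < 16 — invalid
Class 2: 16 ≤ x ≤ 38 — valid
Class 3: 38 < x < 75 — invalid (gap between ranges)
Class 4: 75 ≤ x ≤ 97 — valid
Class 5: x > 97 — invalid
Total equivalence classes: 5

5 equivalence classes


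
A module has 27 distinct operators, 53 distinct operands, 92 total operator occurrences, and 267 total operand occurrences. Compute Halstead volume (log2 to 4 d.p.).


Formula: V = N * log2(η), where N = N1 + N2 and η = η1 + η2
η = 27 + 53 = 80
N = 92 + 267 = 359
log2(80) ≈ 6.3219
V = 359 * 6.3219 = 2269.56

2269.56


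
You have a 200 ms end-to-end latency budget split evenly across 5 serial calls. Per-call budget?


Formula: per_stage = total_budget / stages
per_stage = 200 / 5
per_stage = 40.0 ms

40.0 ms


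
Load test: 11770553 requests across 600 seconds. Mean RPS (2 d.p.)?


Formula: throughput = requests / seconds
throughput = 11770553 / 600
throughput = 19617.59 requests/second

19617.59 requests/second


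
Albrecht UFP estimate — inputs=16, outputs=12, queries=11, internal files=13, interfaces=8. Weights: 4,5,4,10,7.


UFP = EI*4 + EO*5 + EQ*4 + ILF*10 + EIF*7
UFP = 16*4 + 12*5 + 11*4 + 13*10 + 8*7
UFP = 64 + 60 + 44 + 130 + 56
UFP = 354

354


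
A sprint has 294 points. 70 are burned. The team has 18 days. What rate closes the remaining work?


Formula: Required rate = Remaining points / Days left
Remaining = 294 - 70 = 224 points
Required rate = 224 / 18 = 12.44 points/day

12.44 points/day


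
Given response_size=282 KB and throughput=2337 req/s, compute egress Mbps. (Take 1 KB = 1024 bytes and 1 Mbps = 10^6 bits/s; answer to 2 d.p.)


Formula: Mbps = payload_bytes * RPS * 8 / 1e6
Payload per request = 282 KB = 282 * 1024 = 288768 bytes
Total bytes/sec = 288768 * 2337 = 674850816
Total bits/sec = 674850816 * 8 = 5398806528
Mbps = 5398806528 / 1e6 = 5398.81

5398.81 Mbps


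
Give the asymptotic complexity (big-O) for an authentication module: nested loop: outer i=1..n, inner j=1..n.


Reasoning: n iterations times n iterations
Complexity: O(n^2)

O(n^2)


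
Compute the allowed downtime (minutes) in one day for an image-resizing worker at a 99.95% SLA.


Formula: allowed downtime = period * (100 - SLA) / 100
Period (day) = 1440 minutes
Unavailability fraction = (100 - 99.95) / 100
Allowed downtime = 1440 * (100 - 99.95) / 100
Allowed downtime = 0.72 minutes

0.72 minutes


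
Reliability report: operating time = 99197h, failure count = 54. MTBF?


Formula: MTBF = Total operating time / Number of failures
MTBF = 99197 / 54
MTBF = 1836.98 hours

1836.98 hours


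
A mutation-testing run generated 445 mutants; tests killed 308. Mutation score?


Mutation score = killed / total * 100
Mutation score = 308 / 445 * 100
Mutation score = 69.21%

69.21%


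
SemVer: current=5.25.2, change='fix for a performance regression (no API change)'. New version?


Current: 5.25.2
Change category: 'fix for a performance regression (no API change)' → patch bump
SemVer rule: patch bump → increment PATCH (MAJOR and MINOR unchanged)
New: 5.25.3

5.25.3


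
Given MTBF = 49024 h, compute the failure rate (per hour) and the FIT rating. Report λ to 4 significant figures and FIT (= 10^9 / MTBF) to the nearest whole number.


Formula: λ = 1 / MTBF; FIT = λ × 1e9 = 1e9 / MTBF
λ = 1 / 49024 ≈ 2.040e-05 failures/hour
FIT = 1e9 / 49024 ≈ 20398 failures per 1e9 hours (nearest whole number)

λ = 2.040e-05 /h, FIT = 20398


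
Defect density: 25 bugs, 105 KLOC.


Defect density = defects / KLOC
Defect density = 25 / 105
Defect density = 0.238 defects/KLOC

0.238 defects/KLOC


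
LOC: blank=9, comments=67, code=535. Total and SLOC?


Total LOC = blank + comment + code
Total LOC = 9 + 67 + 535 = 611
SLOC (source only) = code = 535

Total LOC: 611, SLOC: 535


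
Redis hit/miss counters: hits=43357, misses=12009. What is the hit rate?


Formula: hit rate = hits / (hits + misses) * 100
hit rate = 43357 / (43357 + 12009) * 100
hit rate = 43357 / 55366 * 100
hit rate = 78.31%

78.31%


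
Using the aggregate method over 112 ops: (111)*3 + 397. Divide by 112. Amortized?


Formula: Amortized cost = Total cost / Operations
Total cost = (111 * 3) + (1 * 397)
Total cost = 333 + 397 = 730
Amortized = 730 / 112 = 6.5179

6.5179


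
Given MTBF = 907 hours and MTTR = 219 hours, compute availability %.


Availability = MTBF / (MTBF + MTTR)
Availability = 907 / (907 + 219)
Availability = 907 / 1126
Availability = 80.5506%

80.5506%


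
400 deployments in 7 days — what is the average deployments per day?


Formula: deployments per day = releases / days
= 400 / 7
= 57.143 deploys/day
(equivalently, 400.0 deploys/week)

57.143 deploys/day


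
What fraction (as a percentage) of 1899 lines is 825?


Coverage = covered / total * 100
Coverage = 825 / 1899 * 100
Coverage = 43.44%

43.44%


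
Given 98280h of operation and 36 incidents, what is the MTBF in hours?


Formula: MTBF = Total operating time / Number of failures
MTBF = 98280 / 36
MTBF = 2730.0 hours

2730.0 hours


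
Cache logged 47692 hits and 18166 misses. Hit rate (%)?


Formula: hit rate = hits / (hits + misses) * 100
hit rate = 47692 / (47692 + 18166) * 100
hit rate = 47692 / 65858 * 100
hit rate = 72.42%

72.42%


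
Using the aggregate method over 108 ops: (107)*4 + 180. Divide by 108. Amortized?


Formula: Amortized cost = Total cost / Operations
Total cost = (107 * 4) + (1 * 180)
Total cost = 428 + 180 = 608
Amortized = 608 / 108 = 5.6296

5.6296


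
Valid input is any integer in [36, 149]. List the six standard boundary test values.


Range: [36, 149]
Boundaries: just below min, min, min+1, max-1, max, just above max
Values: [35, 36, 37, 148, 149, 150]

[35, 36, 37, 148, 149, 150]


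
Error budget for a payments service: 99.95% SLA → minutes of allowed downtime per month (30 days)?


Formula: allowed downtime = period * (100 - SLA) / 100
Period (month (30 days)) = 43200 minutes
Unavailability fraction = (100 - 99.95) / 100
Allowed downtime = 43200 * (100 - 99.95) / 100
Allowed downtime = 21.6 minutes

21.6 minutes


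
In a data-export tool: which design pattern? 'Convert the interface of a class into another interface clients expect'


This matches the Adapter pattern

Adapter


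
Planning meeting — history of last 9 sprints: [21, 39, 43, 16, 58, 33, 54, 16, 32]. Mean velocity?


Formula: Avg velocity = Total points / Number of sprints
Points: [21, 39, 43, 16, 58, 33, 54, 16, 32]
Sum = 21 + 39 + 43 + 16 + 58 + 33 + 54 + 16 + 32 = 312
Avg velocity = 312 / 9 = 34.67 points/sprint

34.67 points/sprint


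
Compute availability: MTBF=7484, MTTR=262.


Availability = MTBF / (MTBF + MTTR)
Availability = 7484 / (7484 + 262)
Availability = 7484 / 7746
Availability = 96.6176%

96.6176%


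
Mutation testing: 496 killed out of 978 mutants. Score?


Mutation score = killed / total * 100
Mutation score = 496 / 978 * 100
Mutation score = 50.72%

50.72%


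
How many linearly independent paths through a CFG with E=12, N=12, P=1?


Formula: V(G) = E - N + 2P
V(G) = 12 - 12 + 2*1
V(G) = 0 + 2
V(G) = 2

2


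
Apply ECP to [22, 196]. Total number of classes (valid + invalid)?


Valid range: [22, 196]
Class 1: x < 22 — invalid
Class 2: 22 ≤ x ≤ 196 — valid
Class 3: x > 196 — invalid
Total equivalence classes: 3

3 equivalence classes


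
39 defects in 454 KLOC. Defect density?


Defect density = defects / KLOC
Defect density = 39 / 454
Defect density = 0.086 defects/KLOC

0.086 defects/KLOC


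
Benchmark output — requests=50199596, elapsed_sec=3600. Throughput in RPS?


Formula: throughput = requests / seconds
throughput = 50199596 / 3600
throughput = 13944.33 requests/second

13944.33 requests/second


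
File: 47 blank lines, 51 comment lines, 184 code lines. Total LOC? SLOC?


Total LOC = blank + comment + code
Total LOC = 47 + 51 + 184 = 282
SLOC (source only) = code = 184

Total LOC: 282, SLOC: 184


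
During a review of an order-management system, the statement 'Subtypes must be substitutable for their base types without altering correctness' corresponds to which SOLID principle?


This describes the Liskov Substitution Principle (LSP)

Liskov Substitution Principle (LSP)


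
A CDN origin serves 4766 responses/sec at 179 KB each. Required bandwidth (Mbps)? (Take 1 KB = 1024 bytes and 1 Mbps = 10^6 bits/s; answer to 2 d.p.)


Formula: Mbps = payload_bytes * RPS * 8 / 1e6
Payload per request = 179 KB = 179 * 1024 = 183296 bytes
Total bytes/sec = 183296 * 4766 = 873588736
Total bits/sec = 873588736 * 8 = 6988709888
Mbps = 6988709888 / 1e6 = 6988.71

6988.71 Mbps


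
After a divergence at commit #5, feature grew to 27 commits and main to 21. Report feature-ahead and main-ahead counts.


Common ancestor: commit #5
feature commits after divergence: 27 - 5 = 22
main commits after divergence: 21 - 5 = 16
feature is 22 commits ahead of main
main is 16 commits ahead of feature

feature ahead: 22, main ahead: 16


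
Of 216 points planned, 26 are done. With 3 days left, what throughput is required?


Formula: Required rate = Remaining points / Days left
Remaining = 216 - 26 = 190 points
Required rate = 190 / 3 = 63.33 points/day

63.33 points/day


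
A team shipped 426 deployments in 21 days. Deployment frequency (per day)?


Formula: deployments per day = releases / days
= 426 / 21
= 20.286 deploys/day
(equivalently, 142.0 deploys/week)

20.286 deploys/day


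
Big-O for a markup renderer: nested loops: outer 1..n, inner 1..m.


Reasoning: product of independent bounds
Complexity: O(n*m)

O(n*m)


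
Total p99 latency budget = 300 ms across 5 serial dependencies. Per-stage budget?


Formula: per_stage = total_budget / stages
per_stage = 300 / 5
per_stage = 60.0 ms

60.0 ms


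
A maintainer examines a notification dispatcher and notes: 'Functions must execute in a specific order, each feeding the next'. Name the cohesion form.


Reasoning: Output of one is input to next
Type: Sequential cohesion

Sequential cohesion


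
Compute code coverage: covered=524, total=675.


Coverage = covered / total * 100
Coverage = 524 / 675 * 100
Coverage = 77.63%

77.63%


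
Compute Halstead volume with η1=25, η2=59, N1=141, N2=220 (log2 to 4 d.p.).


Formula: V = N * log2(η), where N = N1 + N2 and η = η1 + η2
η = 25 + 59 = 84
N = 141 + 220 = 361
log2(84) ≈ 6.3923
V = 361 * 6.3923 = 2307.62

2307.62


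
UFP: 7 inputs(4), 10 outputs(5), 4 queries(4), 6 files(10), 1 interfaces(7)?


UFP = EI*4 + EO*5 + EQ*4 + ILF*10 + EIF*7
UFP = 7*4 + 10*5 + 4*4 + 6*10 + 1*7
UFP = 28 + 50 + 16 + 60 + 7
UFP = 161

161


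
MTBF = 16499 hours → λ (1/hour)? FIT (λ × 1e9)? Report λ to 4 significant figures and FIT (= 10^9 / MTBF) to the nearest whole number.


Formula: λ = 1 / MTBF; FIT = λ × 1e9 = 1e9 / MTBF
λ = 1 / 16499 ≈ 6.061e-05 failures/hour
FIT = 1e9 / 16499 ≈ 60610 failures per 1e9 hours (nearest whole number)

λ = 6.061e-05 /h, FIT = 60610


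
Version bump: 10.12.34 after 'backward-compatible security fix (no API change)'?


Current: 10.12.34
Change category: 'backward-compatible security fix (no API change)' → patch bump
SemVer rule: patch bump → increment PATCH (MAJOR and MINOR unchanged)
New: 10.12.35

10.12.35


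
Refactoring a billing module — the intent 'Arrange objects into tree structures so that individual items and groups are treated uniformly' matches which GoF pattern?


This matches the Composite pattern

Composite


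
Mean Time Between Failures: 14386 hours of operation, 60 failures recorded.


Formula: MTBF = Total operating time / Number of failures
MTBF = 14386 / 60
MTBF = 239.77 hours

239.77 hours


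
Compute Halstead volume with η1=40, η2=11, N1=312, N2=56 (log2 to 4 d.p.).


Formula: V = N * log2(η), where N = N1 + N2 and η = η1 + η2
η = 40 + 11 = 51
N = 312 + 56 = 368
log2(51) ≈ 5.6724
V = 368 * 5.6724 = 2087.44

2087.44


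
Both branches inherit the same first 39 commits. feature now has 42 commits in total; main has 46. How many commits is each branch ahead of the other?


Common ancestor: commit #39
feature commits after divergence: 42 - 39 = 3
main commits after divergence: 46 - 39 = 7
feature is 3 commits ahead of main
main is 7 commits ahead of feature

feature ahead: 3, main ahead: 7


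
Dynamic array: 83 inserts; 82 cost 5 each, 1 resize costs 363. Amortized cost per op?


Formula: Amortized cost = Total cost / Operations
Total cost = (82 * 5) + (1 * 363)
Total cost = 410 + 363 = 773
Amortized = 773 / 83 = 9.3133

9.3133


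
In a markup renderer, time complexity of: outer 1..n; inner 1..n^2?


Reasoning: n times n^2
Complexity: O(n^3)

O(n^3)


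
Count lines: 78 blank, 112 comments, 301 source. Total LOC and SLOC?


Total LOC = blank + comment + code
Total LOC = 78 + 112 + 301 = 491
SLOC (source only) = code = 301

Total LOC: 491, SLOC: 301


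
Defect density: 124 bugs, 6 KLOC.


Defect density = defects / KLOC
Defect density = 124 / 6
Defect density = 20.667 defects/KLOC

20.667 defects/KLOC


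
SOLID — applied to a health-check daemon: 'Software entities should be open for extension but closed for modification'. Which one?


This describes the Open/Closed Principle (OCP)

Open/Closed Principle (OCP)


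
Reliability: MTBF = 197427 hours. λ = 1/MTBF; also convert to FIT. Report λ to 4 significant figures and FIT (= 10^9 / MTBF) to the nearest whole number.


Formula: λ = 1 / MTBF; FIT = λ × 1e9 = 1e9 / MTBF
λ = 1 / 197427 ≈ 5.065e-06 failures/hour
FIT = 1e9 / 197427 ≈ 5065 failures per 1e9 hours (nearest whole number)

λ = 5.065e-06 /h, FIT = 5065


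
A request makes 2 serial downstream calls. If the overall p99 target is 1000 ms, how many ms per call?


Formula: per_stage = total_budget / stages
per_stage = 1000 / 2
per_stage = 500.0 ms

500.0 ms


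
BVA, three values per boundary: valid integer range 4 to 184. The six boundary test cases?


Range: [4, 184]
Boundaries: just below min, min, min+1, max-1, max, just above max
Values: [3, 4, 5, 183, 184, 185]

[3, 4, 5, 183, 184, 185]


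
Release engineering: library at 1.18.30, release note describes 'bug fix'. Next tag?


Current: 1.18.30
Change category: 'bug fix' → patch bump
SemVer rule: patch bump → increment PATCH (MAJOR and MINOR unchanged)
New: 1.18.31

1.18.31


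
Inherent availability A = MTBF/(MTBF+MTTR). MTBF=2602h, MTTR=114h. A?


Availability = MTBF / (MTBF + MTTR)
Availability = 2602 / (2602 + 114)
Availability = 2602 / 2716
Availability = 95.8027%

95.8027%


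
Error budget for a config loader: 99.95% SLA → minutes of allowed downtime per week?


Formula: allowed downtime = period * (100 - SLA) / 100
Period (week) = 10080 minutes
Unavailability fraction = (100 - 99.95) / 100
Allowed downtime = 10080 * (100 - 99.95) / 100
Allowed downtime = 5.04 minutes

5.04 minutes


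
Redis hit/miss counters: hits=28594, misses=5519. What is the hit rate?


Formula: hit rate = hits / (hits + misses) * 100
hit rate = 28594 / (28594 + 5519) * 100
hit rate = 28594 / 34113 * 100
hit rate = 83.82%

83.82%


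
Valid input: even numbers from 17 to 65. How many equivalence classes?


Constraint: even integers in [17, 65]
Class 1: x < 17 — out-of-range invalid
Class 2: x in [17,65] but odd — wrong type invalid
Class 3: x in [17,65] and even — valid
Class 4: x > 65 — out-of-range invalid
Total equivalence classes: 4

4 equivalence classes


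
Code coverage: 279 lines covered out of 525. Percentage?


Coverage = covered / total * 100
Coverage = 279 / 525 * 100
Coverage = 53.14%

53.14%


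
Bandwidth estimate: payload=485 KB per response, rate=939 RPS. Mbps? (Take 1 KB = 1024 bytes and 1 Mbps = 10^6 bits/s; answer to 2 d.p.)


Formula: Mbps = payload_bytes * RPS * 8 / 1e6
Payload per request = 485 KB = 485 * 1024 = 496640 bytes
Total bytes/sec = 496640 * 939 = 466344960
Total bits/sec = 466344960 * 8 = 3730759680
Mbps = 3730759680 / 1e6 = 3730.76

3730.76 Mbps


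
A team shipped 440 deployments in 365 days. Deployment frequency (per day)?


Formula: deployments per day = releases / days
= 440 / 365
= 1.205 deploys/day
(equivalently, 8.44 deploys/week)

1.205 deploys/day


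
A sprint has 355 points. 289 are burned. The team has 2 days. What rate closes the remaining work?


Formula: Required rate = Remaining points / Days left
Remaining = 355 - 289 = 66 points
Required rate = 66 / 2 = 33.0 points/day

33.0 points/day


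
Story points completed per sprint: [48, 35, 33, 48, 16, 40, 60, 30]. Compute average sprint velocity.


Formula: Avg velocity = Total points / Number of sprints
Points: [48, 35, 33, 48, 16, 40, 60, 30]
Sum = 48 + 35 + 33 + 48 + 16 + 40 + 60 + 30 = 310
Avg velocity = 310 / 8 = 38.75 points/sprint

38.75 points/sprint


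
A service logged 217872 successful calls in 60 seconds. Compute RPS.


Formula: throughput = requests / seconds
throughput = 217872 / 60
throughput = 3631.2 requests/second

3631.2 requests/second


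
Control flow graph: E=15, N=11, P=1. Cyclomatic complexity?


Formula: V(G) = E - N + 2P
V(G) = 15 - 11 + 2*1
V(G) = 4 + 2
V(G) = 6

6


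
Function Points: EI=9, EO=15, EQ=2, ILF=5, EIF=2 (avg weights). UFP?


UFP = EI*4 + EO*5 + EQ*4 + ILF*10 + EIF*7
UFP = 9*4 + 15*5 + 2*4 + 5*10 + 2*7
UFP = 36 + 75 + 8 + 50 + 14
UFP = 183

183


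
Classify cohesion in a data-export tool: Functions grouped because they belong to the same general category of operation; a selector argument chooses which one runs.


Reasoning: Grouped by category of activity, not by data or sequence
Type: Logical cohesion

Logical cohesion


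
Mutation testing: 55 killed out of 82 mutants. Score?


Mutation score = killed / total * 100
Mutation score = 55 / 82 * 100
Mutation score = 67.07%

67.07%


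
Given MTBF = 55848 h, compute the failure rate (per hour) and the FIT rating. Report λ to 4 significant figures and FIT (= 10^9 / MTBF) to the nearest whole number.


Formula: λ = 1 / MTBF; FIT = λ × 1e9 = 1e9 / MTBF
λ = 1 / 55848 ≈ 1.791e-05 failures/hour
FIT = 1e9 / 55848 ≈ 17906 failures per 1e9 hours (nearest whole number)

λ = 1.791e-05 /h, FIT = 17906


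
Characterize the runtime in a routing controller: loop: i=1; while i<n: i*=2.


Reasoning: i doubles each step so iterations are log2(n)
Complexity: O(log n)

O(log n)


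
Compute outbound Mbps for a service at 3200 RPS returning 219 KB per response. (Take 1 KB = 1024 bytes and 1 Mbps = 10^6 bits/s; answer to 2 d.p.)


Formula: Mbps = payload_bytes * RPS * 8 / 1e6
Payload per request = 219 KB = 219 * 1024 = 224256 bytes
Total bytes/sec = 224256 * 3200 = 717619200
Total bits/sec = 717619200 * 8 = 5740953600
Mbps = 5740953600 / 1e6 = 5740.95

5740.95 Mbps


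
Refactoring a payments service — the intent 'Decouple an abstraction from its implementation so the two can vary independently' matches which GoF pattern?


This matches the Bridge pattern

Bridge


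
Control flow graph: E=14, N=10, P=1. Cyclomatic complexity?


Formula: V(G) = E - N + 2P
V(G) = 14 - 10 + 2*1
V(G) = 4 + 2
V(G) = 6

6


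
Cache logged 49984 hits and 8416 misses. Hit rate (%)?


Formula: hit rate = hits / (hits + misses) * 100
hit rate = 49984 / (49984 + 8416) * 100
hit rate = 49984 / 58400 * 100
hit rate = 85.59%

85.59%


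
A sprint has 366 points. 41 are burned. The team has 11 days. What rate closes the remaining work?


Formula: Required rate = Remaining points / Days left
Remaining = 366 - 41 = 325 points
Required rate = 325 / 11 = 29.55 points/day

29.55 points/day


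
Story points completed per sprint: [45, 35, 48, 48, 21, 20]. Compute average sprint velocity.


Formula: Avg velocity = Total points / Number of sprints
Points: [45, 35, 48, 48, 21, 20]
Sum = 45 + 35 + 48 + 48 + 21 + 20 = 217
Avg velocity = 217 / 6 = 36.17 points/sprint

36.17 points/sprint


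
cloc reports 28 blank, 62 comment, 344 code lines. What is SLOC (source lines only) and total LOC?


Total LOC = blank + comment + code
Total LOC = 28 + 62 + 344 = 434
SLOC (source only) = code = 344

Total LOC: 434, SLOC: 344


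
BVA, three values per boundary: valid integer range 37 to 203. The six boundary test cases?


Range: [37, 203]
Boundaries: just below min, min, min+1, max-1, max, just above max
Values: [36, 37, 38, 202, 203, 204]

[36, 37, 38, 202, 203, 204]


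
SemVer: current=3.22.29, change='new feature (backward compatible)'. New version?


Current: 3.22.29
Change category: 'new feature (backward compatible)' → minor bump
SemVer rule: minor bump → increment MINOR, reset PATCH to 0 (MAJOR unchanged)
New: 3.23.0

3.23.0


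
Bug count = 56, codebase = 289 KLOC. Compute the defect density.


Defect density = defects / KLOC
Defect density = 56 / 289
Defect density = 0.194 defects/KLOC

0.194 defects/KLOC


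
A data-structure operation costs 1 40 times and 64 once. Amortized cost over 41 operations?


Formula: Amortized cost = Total cost / Operations
Total cost = (40 * 1) + (1 * 64)
Total cost = 40 + 64 = 104
Amortized = 104 / 41 = 2.5366

2.5366


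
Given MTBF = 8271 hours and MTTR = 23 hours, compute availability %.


Availability = MTBF / (MTBF + MTTR)
Availability = 8271 / (8271 + 23)
Availability = 8271 / 8294
Availability = 99.7227%

99.7227%


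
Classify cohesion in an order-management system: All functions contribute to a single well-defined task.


Reasoning: Best: single purpose
Type: Functional cohesion

Functional cohesion


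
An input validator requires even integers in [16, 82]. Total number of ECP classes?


Constraint: even integers in [16, 82]
Class 1: x < 16 — out-of-range invalid
Class 2: x in [16,82] but odd — wrong type invalid
Class 3: x in [16,82] and even — valid
Class 4: x > 82 — out-of-range invalid
Total equivalence classes: 4

4 equivalence classes


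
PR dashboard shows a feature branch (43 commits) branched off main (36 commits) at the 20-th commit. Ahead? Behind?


Common ancestor: commit #20
feature commits after divergence: 43 - 20 = 23
main commits after divergence: 36 - 20 = 16
feature is 23 commits ahead of main
main is 16 commits ahead of feature

feature ahead: 23, main ahead: 16


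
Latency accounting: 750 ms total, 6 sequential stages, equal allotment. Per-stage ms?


Formula: per_stage = total_budget / stages
per_stage = 750 / 6
per_stage = 125.0 ms

125.0 ms


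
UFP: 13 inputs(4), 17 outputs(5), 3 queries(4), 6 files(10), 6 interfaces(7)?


UFP = EI*4 + EO*5 + EQ*4 + ILF*10 + EIF*7
UFP = 13*4 + 17*5 + 3*4 + 6*10 + 6*7
UFP = 52 + 85 + 12 + 60 + 42
UFP = 251

251


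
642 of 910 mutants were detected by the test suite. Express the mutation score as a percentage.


Mutation score = killed / total * 100
Mutation score = 642 / 910 * 100
Mutation score = 70.55%

70.55%


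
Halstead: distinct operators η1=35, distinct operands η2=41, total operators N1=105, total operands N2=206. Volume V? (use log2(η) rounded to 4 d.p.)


Formula: V = N * log2(η), where N = N1 + N2 and η = η1 + η2
η = 35 + 41 = 76
N = 105 + 206 = 311
log2(76) ≈ 6.2479
V = 311 * 6.2479 = 1943.10

1943.10


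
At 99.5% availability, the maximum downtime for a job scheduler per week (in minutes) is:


Formula: allowed downtime = period * (100 - SLA) / 100
Period (week) = 10080 minutes
Unavailability fraction = (100 - 99.5) / 100
Allowed downtime = 10080 * (100 - 99.5) / 100
Allowed downtime = 50.4 minutes

50.4 minutes


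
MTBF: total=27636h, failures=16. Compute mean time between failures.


Formula: MTBF = Total operating time / Number of failures
MTBF = 27636 / 16
MTBF = 1727.25 hours

1727.25 hours


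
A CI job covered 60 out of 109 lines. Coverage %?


Coverage = covered / total * 100
Coverage = 60 / 109 * 100
Coverage = 55.05%

55.05%


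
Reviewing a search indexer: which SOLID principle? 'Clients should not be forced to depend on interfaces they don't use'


This describes the Interface Segregation Principle (ISP)

Interface Segregation Principle (ISP)


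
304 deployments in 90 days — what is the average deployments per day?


Formula: deployments per day = releases / days
= 304 / 90
= 3.378 deploys/day
(equivalently, 23.64 deploys/week)

3.378 deploys/day


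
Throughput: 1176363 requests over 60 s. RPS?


Formula: throughput = requests / seconds
throughput = 1176363 / 60
throughput = 19606.05 requests/second

19606.05 requests/second


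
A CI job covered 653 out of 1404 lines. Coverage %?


Coverage = covered / total * 100
Coverage = 653 / 1404 * 100
Coverage = 46.51%

46.51%


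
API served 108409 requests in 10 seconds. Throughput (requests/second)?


Formula: throughput = requests / seconds
throughput = 108409 / 10
throughput = 10840.9 requests/second

10840.9 requests/second


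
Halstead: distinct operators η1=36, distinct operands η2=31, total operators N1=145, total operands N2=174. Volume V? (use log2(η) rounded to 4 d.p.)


Formula: V = N * log2(η), where N = N1 + N2 and η = η1 + η2
η = 36 + 31 = 67
N = 145 + 174 = 319
log2(67) ≈ 6.0661
V = 319 * 6.0661 = 1935.09

1935.09


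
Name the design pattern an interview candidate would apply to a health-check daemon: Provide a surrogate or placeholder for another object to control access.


This matches the Proxy pattern

Proxy


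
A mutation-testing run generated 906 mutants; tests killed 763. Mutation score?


Mutation score = killed / total * 100
Mutation score = 763 / 906 * 100
Mutation score = 84.22%

84.22%


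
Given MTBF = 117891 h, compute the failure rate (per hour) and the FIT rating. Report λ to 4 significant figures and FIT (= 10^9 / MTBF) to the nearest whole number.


Formula: λ = 1 / MTBF; FIT = λ × 1e9 = 1e9 / MTBF
λ = 1 / 117891 ≈ 8.482e-06 failures/hour
FIT = 1e9 / 117891 ≈ 8482 failures per 1e9 hours (nearest whole number)

λ = 8.482e-06 /h, FIT = 8482


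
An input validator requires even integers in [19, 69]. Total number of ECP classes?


Constraint: even integers in [19, 69]
Class 1: x < 19 — out-of-range invalid
Class 2: x in [19,69] but odd — wrong type invalid
Class 3: x in [19,69] and even — valid
Class 4: x > 69 — out-of-range invalid
Total equivalence classes: 4

4 equivalence classes


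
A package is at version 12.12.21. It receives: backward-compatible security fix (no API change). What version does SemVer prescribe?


Current: 12.12.21
Change category: 'backward-compatible security fix (no API change)' → patch bump
SemVer rule: patch bump → increment PATCH (MAJOR and MINOR unchanged)
New: 12.12.22

12.12.22


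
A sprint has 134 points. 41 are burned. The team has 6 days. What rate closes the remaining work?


Formula: Required rate = Remaining points / Days left
Remaining = 134 - 41 = 93 points
Required rate = 93 / 6 = 15.5 points/day

15.5 points/day


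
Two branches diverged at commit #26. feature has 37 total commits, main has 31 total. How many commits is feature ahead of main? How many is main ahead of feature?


Common ancestor: commit #26
feature commits after divergence: 37 - 26 = 11
main commits after divergence: 31 - 26 = 5
feature is 11 commits ahead of main
main is 5 commits ahead of feature

feature ahead: 11, main ahead: 5


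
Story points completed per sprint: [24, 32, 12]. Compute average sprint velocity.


Formula: Avg velocity = Total points / Number of sprints
Points: [24, 32, 12]
Sum = 24 + 32 + 12 = 68
Avg velocity = 68 / 3 = 22.67 points/sprint

22.67 points/sprint


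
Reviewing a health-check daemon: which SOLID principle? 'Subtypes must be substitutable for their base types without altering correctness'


This describes the Liskov Substitution Principle (LSP)

Liskov Substitution Principle (LSP)


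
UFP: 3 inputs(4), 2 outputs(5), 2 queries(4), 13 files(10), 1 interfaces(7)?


UFP = EI*4 + EO*5 + EQ*4 + ILF*10 + EIF*7
UFP = 3*4 + 2*5 + 2*4 + 13*10 + 1*7
UFP = 12 + 10 + 8 + 130 + 7
UFP = 167

167


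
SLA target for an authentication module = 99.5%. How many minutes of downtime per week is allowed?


Formula: allowed downtime = period * (100 - SLA) / 100
Period (week) = 10080 minutes
Unavailability fraction = (100 - 99.5) / 100
Allowed downtime = 10080 * (100 - 99.5) / 100
Allowed downtime = 50.4 minutes

50.4 minutes


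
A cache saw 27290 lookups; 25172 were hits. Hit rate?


Formula: hit rate = hits / (hits + misses) * 100
hit rate = 25172 / (25172 + 2118) * 100
hit rate = 25172 / 27290 * 100
hit rate = 92.24%

92.24%


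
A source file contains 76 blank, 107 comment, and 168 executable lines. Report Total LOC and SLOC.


Total LOC = blank + comment + code
Total LOC = 76 + 107 + 168 = 351
SLOC (source only) = code = 168

Total LOC: 351, SLOC: 168


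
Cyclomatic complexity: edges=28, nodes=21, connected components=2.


Formula: V(G) = E - N + 2P
V(G) = 28 - 21 + 2*2
V(G) = 7 + 4
V(G) = 11

11


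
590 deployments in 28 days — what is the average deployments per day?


Formula: deployments per day = releases / days
= 590 / 28
= 21.071 deploys/day
(equivalently, 147.5 deploys/week)

21.071 deploys/day


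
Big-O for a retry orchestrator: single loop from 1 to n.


Reasoning: one pass through n items
Complexity: O(n)

O(n)


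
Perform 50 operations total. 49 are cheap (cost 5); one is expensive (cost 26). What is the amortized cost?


Formula: Amortized cost = Total cost / Operations
Total cost = (49 * 5) + (1 * 26)
Total cost = 245 + 26 = 271
Amortized = 271 / 50 = 5.42

5.42


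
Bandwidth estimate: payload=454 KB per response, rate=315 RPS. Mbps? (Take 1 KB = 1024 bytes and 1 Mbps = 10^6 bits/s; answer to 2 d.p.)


Formula: Mbps = payload_bytes * RPS * 8 / 1e6
Payload per request = 454 KB = 454 * 1024 = 464896 bytes
Total bytes/sec = 464896 * 315 = 146442240
Total bits/sec = 146442240 * 8 = 1171537920
Mbps = 1171537920 / 1e6 = 1171.54

1171.54 Mbps


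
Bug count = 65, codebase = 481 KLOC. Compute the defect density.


Defect density = defects / KLOC
Defect density = 65 / 481
Defect density = 0.135 defects/KLOC

0.135 defects/KLOC


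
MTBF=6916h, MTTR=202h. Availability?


Availability = MTBF / (MTBF + MTTR)
Availability = 6916 / (6916 + 202)
Availability = 6916 / 7118
Availability = 97.1621%

97.1621%


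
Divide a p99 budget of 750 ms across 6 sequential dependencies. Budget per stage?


Formula: per_stage = total_budget / stages
per_stage = 750 / 6
per_stage = 125.0 ms

125.0 ms


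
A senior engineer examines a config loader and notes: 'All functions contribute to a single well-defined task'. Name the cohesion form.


Reasoning: Best: single purpose
Type: Functional cohesion

Functional cohesion


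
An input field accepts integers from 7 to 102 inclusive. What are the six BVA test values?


Range: [7, 102]
Boundaries: just below min, min, min+1, max-1, max, just above max
Values: [6, 7, 8, 101, 102, 103]

[6, 7, 8, 101, 102, 103]


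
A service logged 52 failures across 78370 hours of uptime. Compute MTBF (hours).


Formula: MTBF = Total operating time / Number of failures
MTBF = 78370 / 52
MTBF = 1507.12 hours

1507.12 hours


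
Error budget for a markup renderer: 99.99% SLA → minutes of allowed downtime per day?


Formula: allowed downtime = period * (100 - SLA) / 100
Period (day) = 1440 minutes
Unavailability fraction = (100 - 99.99) / 100
Allowed downtime = 1440 * (100 - 99.99) / 100
Allowed downtime = 0.144 minutes

0.144 minutes


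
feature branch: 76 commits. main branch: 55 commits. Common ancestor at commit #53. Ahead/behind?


Common ancestor: commit #53
feature commits after divergence: 76 - 53 = 23
main commits after divergence: 55 - 53 = 2
feature is 23 commits ahead of main
main is 2 commits ahead of feature

feature ahead: 23, main ahead: 2


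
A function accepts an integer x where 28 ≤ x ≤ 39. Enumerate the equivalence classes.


Valid range: [28, 39]
Class 1: x < 28 — invalid
Class 2: 28 ≤ x ≤ 39 — valid
Class 3: x > 39 — invalid
Total equivalence classes: 3

3 equivalence classes


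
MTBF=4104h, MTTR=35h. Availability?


Availability = MTBF / (MTBF + MTTR)
Availability = 4104 / (4104 + 35)
Availability = 4104 / 4139
Availability = 99.1544%

99.1544%


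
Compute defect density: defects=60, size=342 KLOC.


Defect density = defects / KLOC
Defect density = 60 / 342
Defect density = 0.175 defects/KLOC

0.175 defects/KLOC


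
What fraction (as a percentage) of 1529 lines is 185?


Coverage = covered / total * 100
Coverage = 185 / 1529 * 100
Coverage = 12.1%

12.1%


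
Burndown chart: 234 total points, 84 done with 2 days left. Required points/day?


Formula: Required rate = Remaining points / Days left
Remaining = 234 - 84 = 150 points
Required rate = 150 / 2 = 75.0 points/day

75.0 points/day


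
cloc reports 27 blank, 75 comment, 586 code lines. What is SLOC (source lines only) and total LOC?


Total LOC = blank + comment + code
Total LOC = 27 + 75 + 586 = 688
SLOC (source only) = code = 586

Total LOC: 688, SLOC: 586


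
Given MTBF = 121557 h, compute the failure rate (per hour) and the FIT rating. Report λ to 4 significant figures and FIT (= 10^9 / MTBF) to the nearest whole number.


Formula: λ = 1 / MTBF; FIT = λ × 1e9 = 1e9 / MTBF
λ = 1 / 121557 ≈ 8.227e-06 failures/hour
FIT = 1e9 / 121557 ≈ 8227 failures per 1e9 hours (nearest whole number)

λ = 8.227e-06 /h, FIT = 8227


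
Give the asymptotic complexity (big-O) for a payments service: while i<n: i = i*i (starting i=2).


Reasoning: squaring drives double-exponential growth; iterations ~ log log n
Complexity: O(log log n)

O(log log n)


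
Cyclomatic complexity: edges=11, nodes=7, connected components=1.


Formula: V(G) = E - N + 2P
V(G) = 11 - 7 + 2*1
V(G) = 4 + 2
V(G) = 6

6


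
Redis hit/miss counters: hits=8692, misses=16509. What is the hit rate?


Formula: hit rate = hits / (hits + misses) * 100
hit rate = 8692 / (8692 + 16509) * 100
hit rate = 8692 / 25201 * 100
hit rate = 34.49%

34.49%


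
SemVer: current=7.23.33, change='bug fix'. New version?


Current: 7.23.33
Change category: 'bug fix' → patch bump
SemVer rule: patch bump → increment PATCH (MAJOR and MINOR unchanged)
New: 7.23.34

7.23.34


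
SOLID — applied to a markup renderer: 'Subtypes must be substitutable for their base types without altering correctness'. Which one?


This describes the Liskov Substitution Principle (LSP)

Liskov Substitution Principle (LSP)


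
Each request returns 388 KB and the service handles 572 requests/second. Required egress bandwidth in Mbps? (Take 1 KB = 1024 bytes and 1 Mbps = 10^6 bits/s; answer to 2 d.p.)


Formula: Mbps = payload_bytes * RPS * 8 / 1e6
Payload per request = 388 KB = 388 * 1024 = 397312 bytes
Total bytes/sec = 397312 * 572 = 227262464
Total bits/sec = 227262464 * 8 = 1818099712
Mbps = 1818099712 / 1e6 = 1818.1

1818.1 Mbps


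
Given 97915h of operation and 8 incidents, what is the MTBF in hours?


Formula: MTBF = Total operating time / Number of failures
MTBF = 97915 / 8
MTBF = 12239.38 hours

12239.38 hours


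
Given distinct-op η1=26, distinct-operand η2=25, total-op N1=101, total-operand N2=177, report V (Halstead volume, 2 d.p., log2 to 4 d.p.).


Formula: V = N * log2(η), where N = N1 + N2 and η = η1 + η2
η = 26 + 25 = 51
N = 101 + 177 = 278
log2(51) ≈ 5.6724
V = 278 * 5.6724 = 1576.93

1576.93


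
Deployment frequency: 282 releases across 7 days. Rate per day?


Formula: deployments per day = releases / days
= 282 / 7
= 40.286 deploys/day
(equivalently, 282.0 deploys/week)

40.286 deploys/day


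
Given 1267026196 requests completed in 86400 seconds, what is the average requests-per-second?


Formula: throughput = requests / seconds
throughput = 1267026196 / 86400
throughput = 14664.66 requests/second

14664.66 requests/second


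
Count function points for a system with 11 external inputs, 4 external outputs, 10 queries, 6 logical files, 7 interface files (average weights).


UFP = EI*4 + EO*5 + EQ*4 + ILF*10 + EIF*7
UFP = 11*4 + 4*5 + 10*4 + 6*10 + 7*7
UFP = 44 + 20 + 40 + 60 + 49
UFP = 213

213


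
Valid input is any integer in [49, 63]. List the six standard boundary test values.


Range: [49, 63]
Boundaries: just below min, min, min+1, max-1, max, just above max
Values: [48, 49, 50, 62, 63, 64]

[48, 49, 50, 62, 63, 64]


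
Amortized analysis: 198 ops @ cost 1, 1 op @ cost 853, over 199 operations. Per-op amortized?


Formula: Amortized cost = Total cost / Operations
Total cost = (198 * 1) + (1 * 853)
Total cost = 198 + 853 = 1051
Amortized = 1051 / 199 = 5.2814

5.2814


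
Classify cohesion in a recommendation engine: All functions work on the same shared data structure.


Reasoning: Functions share data
Type: Communicational cohesion

Communicational cohesion


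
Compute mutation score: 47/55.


Mutation score = killed / total * 100
Mutation score = 47 / 55 * 100
Mutation score = 85.45%

85.45%


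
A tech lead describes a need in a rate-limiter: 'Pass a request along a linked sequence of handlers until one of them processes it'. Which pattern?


This matches the Chain of Responsibility pattern

Chain of Responsibility


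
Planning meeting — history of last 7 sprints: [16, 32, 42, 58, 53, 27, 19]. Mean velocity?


Formula: Avg velocity = Total points / Number of sprints
Points: [16, 32, 42, 58, 53, 27, 19]
Sum = 16 + 32 + 42 + 58 + 53 + 27 + 19 = 247
Avg velocity = 247 / 7 = 35.29 points/sprint

35.29 points/sprint


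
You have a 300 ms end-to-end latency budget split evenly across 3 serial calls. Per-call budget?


Formula: per_stage = total_budget / stages
per_stage = 300 / 3
per_stage = 100.0 ms

100.0 ms


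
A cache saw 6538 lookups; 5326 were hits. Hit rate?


Formula: hit rate = hits / (hits + misses) * 100
hit rate = 5326 / (5326 + 1212) * 100
hit rate = 5326 / 6538 * 100
hit rate = 81.46%

81.46%


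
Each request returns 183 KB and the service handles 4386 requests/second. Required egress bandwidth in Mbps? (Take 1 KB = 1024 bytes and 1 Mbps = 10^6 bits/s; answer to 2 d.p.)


Formula: Mbps = payload_bytes * RPS * 8 / 1e6
Payload per request = 183 KB = 183 * 1024 = 187392 bytes
Total bytes/sec = 187392 * 4386 = 821901312
Total bits/sec = 821901312 * 8 = 6575210496
Mbps = 6575210496 / 1e6 = 6575.21

6575.21 Mbps


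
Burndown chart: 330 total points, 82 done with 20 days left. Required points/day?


Formula: Required rate = Remaining points / Days left
Remaining = 330 - 82 = 248 points
Required rate = 248 / 20 = 12.4 points/day

12.4 points/day
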